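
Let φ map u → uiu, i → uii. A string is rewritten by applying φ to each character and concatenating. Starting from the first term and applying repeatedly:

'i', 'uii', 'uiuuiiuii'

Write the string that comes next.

Rewriting each symbol of uiuuiiuii: u→uiu, i→uii, u→uiu, u→uiu, i→uii, i→uii, u→uiu, i→uii, i→uii, which concatenates to uiu uii uiu uiu uii uii uiu uii uii.

uiuuiiuiuuiuuiiuiiuiuuiiuii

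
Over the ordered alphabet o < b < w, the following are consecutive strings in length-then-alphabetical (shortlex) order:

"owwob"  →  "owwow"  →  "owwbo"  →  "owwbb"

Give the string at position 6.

owwwo

Advancing 2 positions from owwbb through owwbb → owwbw reaches term 6.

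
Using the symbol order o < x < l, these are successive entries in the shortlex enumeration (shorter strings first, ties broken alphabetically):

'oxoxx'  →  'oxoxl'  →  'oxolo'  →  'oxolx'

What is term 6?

oxxoo

Continuing the enumeration 2 steps past oxolx: oxolx → oxoll → (answer).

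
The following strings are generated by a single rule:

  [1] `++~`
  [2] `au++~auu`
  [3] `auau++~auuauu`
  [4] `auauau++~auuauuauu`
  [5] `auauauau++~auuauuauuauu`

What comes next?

Every step adds au to the front and auu to the end of the previous string.
One more step from auauauau++~auuauuauuauu gives the answer.

auauauauau++~auuauuauuauuauu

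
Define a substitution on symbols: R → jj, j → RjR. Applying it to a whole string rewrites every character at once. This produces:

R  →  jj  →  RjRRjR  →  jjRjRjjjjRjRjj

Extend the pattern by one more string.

RjRRjRjjRjRjjRjRRjRRjRRjRjjRjRjjRjRRjR

Replace each of the 14 characters of jjRjRjjjjRjRjj in place — RjR RjR jj RjR jj RjR RjR RjR RjR jj RjR jj RjR RjR — and concatenate.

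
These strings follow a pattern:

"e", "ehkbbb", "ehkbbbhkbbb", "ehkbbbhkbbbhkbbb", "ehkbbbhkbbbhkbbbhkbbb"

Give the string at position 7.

Each term is the previous one with hkbbb appended.
From ehkbbbhkbbbhkbbbhkbbb, 2 further steps: ehkbbbhkbbbhkbbbhkbbb → ehkbbbhkbbbhkbbbhkbbbhkbbb → (answer).

ehkbbbhkbbbhkbbbhkbbbhkbbbhkbbb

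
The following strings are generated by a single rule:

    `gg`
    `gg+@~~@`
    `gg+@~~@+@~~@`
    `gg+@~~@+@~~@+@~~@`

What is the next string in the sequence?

Every step adds +@~~@ to the end: s(k+1) = s(k)·+@~~@.
One more step from gg+@~~@+@~~@+@~~@ gives the answer.

gg+@~~@+@~~@+@~~@+@~~@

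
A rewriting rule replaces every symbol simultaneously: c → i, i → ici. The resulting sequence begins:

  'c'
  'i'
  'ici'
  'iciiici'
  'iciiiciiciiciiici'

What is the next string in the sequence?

iciiiciiciiciiiciiciiiciiciiiciiciiciiici

Replace each of the 17 characters of iciiiciiciiciiici in place — ici i ici ici ici i ici ici i ici ici i ici ici ici i ici — and concatenate.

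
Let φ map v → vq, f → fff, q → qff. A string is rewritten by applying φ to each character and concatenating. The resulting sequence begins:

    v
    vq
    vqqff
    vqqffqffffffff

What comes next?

Rewriting the 14 symbols of vqqffqffffffff one by one yields vq qff qff fff fff qff fff fff fff fff fff fff fff fff; concatenated:

vqqffqffffffffqffffffffffffffffffffffffff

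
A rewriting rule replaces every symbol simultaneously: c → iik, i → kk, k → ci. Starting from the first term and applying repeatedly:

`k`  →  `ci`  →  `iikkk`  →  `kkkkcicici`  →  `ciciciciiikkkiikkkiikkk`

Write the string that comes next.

Replace each of the 23 characters of ciciciciiikkkiikkkiikkk in place — iik kk iik kk iik kk iik kk kk kk ci ci ci kk kk ci ci ci kk kk ci ci ci — and concatenate.

iikkkiikkkiikkkiikkkkkkkcicicikkkkcicicikkkkcicici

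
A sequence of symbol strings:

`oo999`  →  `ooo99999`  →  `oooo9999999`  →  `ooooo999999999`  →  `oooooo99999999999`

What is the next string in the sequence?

Term n consists of n o's, followed by 2n-1 9's, where the shown terms are n = 2, 3, 4, 5, 6.
At n = 7 the blocks have lengths 7, 13.

ooooooo9999999999999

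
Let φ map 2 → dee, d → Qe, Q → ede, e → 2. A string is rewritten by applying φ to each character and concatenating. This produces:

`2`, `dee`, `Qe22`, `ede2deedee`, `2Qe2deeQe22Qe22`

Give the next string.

Replace each of the 15 characters of 2Qe2deeQe22Qe22 in place — dee ede 2 dee Qe 2 2 ede 2 dee dee ede 2 dee dee — and concatenate.

deeede2deeQe22ede2deedeeede2deedee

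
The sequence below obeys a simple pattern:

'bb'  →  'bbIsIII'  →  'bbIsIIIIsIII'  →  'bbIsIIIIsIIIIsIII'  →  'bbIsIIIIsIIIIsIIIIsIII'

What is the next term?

Every step adds IsIII to the end: s(k+1) = s(k)·IsIII.
Applying this once more to bbIsIIIIsIIIIsIIIIsIII:

bbIsIIIIsIIIIsIIIIsIIIIsIII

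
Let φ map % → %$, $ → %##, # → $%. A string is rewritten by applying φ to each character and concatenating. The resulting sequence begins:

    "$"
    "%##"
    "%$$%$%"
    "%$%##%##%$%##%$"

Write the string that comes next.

%$%##%$$%$%%$$%$%%$%##%$$%$%%$%##

φ(%$%##%##%$%##%$) expands symbol-by-symbol to %$ %## %$ $% $% %$ $% $% %$ %## %$ $% $% %$ %##; joining the 15 pieces gives the next term.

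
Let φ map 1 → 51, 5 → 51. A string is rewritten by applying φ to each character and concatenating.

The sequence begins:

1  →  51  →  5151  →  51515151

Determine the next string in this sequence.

5151515151515151

Expanding 51515151: 5→51, 1→51, 5→51, 1→51, 5→51, 1→51, 5→51, 1→51. Concatenated: 51 51 51 51 51 51 51 51.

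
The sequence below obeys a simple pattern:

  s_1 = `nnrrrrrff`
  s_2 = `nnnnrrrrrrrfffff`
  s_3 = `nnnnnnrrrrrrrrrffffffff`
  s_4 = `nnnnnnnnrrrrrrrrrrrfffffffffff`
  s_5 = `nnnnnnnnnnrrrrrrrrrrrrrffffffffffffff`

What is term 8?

nnnnnnnnnnnnnnnnrrrrrrrrrrrrrrrrrrrfffffffffffffffffffffff

Each string has the form n^{2n} r^{2n+3} f^{3n-1} (n = 1, 2, …).
At n = 8 the blocks have lengths 16, 19, 23.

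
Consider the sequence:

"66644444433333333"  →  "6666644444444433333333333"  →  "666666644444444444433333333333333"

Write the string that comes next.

The n-th term is 2n-1 6's then 3n 4's then 3n+2 3's, where the shown terms are n = 2, 3, 4.
Setting n = 5 gives 9, 15, 17 characters in each block.

66666666644444444444444433333333333333333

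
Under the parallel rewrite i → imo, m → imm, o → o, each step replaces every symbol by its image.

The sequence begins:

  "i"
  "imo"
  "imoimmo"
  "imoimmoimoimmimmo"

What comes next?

imoimmoimoimmimmoimoimmoimoimmimmimoimmimmo

φ(imoimmoimoimmimmo) expands symbol-by-symbol to imo imm o imo imm imm o imo imm o imo imm imm imo imm imm o; joining the 17 pieces gives the next term.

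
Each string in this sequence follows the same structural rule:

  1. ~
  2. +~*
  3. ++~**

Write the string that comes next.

+++~***

Every step adds + to the front and * to the end of the previous string.
So the next term is +·++~**·*.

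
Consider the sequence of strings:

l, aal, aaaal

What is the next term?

aaaaaal

Every step adds aa at the front: s(k+1) = aa·s(k).
So the next term is aa·aaaal.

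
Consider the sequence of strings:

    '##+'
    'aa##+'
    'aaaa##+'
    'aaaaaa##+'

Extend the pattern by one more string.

Each term is the previous one with aa prepended.
So the next term is aa·aaaaaa##+.

aaaaaaaa##+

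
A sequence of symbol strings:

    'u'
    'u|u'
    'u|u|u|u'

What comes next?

u|u|u|u|u|u|u|u

s(k+1) = s(k)·|·s(k) — each term doubles the last with '|' between the halves.
One more doubling of u|u|u|u gives the answer.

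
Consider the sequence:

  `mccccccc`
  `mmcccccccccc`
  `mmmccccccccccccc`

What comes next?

The n-th term is n-1 m's then 3n+1 c's, where the shown terms are n = 2, 3, 4.
At n = 5 the blocks have lengths 4, 16.

mmmmcccccccccccccccc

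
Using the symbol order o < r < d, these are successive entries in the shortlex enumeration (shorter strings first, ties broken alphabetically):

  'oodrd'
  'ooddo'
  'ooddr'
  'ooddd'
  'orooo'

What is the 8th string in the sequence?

Continuing the enumeration 3 steps past orooo: orooo → oroor → orood → (answer).

ororo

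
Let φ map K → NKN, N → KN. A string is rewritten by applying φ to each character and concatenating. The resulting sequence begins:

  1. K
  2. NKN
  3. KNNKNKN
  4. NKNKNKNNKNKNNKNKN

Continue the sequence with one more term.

Rewriting the 17 symbols of NKNKNKNNKNKNNKNKN one by one yields KN NKN KN NKN KN NKN KN KN NKN KN NKN KN KN NKN KN NKN KN; concatenated:

KNNKNKNNKNKNNKNKNKNNKNKNNKNKNKNNKNKNNKNKN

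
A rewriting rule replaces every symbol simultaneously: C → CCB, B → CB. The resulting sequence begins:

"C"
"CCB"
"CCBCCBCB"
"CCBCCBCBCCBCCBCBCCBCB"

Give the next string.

Applying the rule to each of the 21 symbols of CCBCCBCBCCBCCBCBCCBCB gives the pieces CCB CCB CB CCB CCB CB CCB CB CCB CCB CB CCB CCB CB CCB CB CCB CCB CB CCB CB, which concatenate to the answer.

CCBCCBCBCCBCCBCBCCBCBCCBCCBCBCCBCCBCBCCBCBCCBCCBCBCCBCB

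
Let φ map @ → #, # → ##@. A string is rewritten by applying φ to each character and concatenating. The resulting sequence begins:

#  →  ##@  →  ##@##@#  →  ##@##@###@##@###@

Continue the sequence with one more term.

Rewriting the 17 symbols of ##@##@###@##@###@ one by one yields ##@ ##@ # ##@ ##@ # ##@ ##@ ##@ # ##@ ##@ # ##@ ##@ ##@ #; concatenated:

##@##@###@##@###@##@##@###@##@###@##@##@#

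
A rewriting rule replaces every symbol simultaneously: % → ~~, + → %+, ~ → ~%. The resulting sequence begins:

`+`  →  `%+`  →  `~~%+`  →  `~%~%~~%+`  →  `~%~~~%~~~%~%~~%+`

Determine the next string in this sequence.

Rewriting the 16 symbols of ~%~~~%~~~%~%~~%+ one by one yields ~% ~~ ~% ~% ~% ~~ ~% ~% ~% ~~ ~% ~~ ~% ~% ~~ %+; concatenated:

~%~~~%~%~%~~~%~%~%~~~%~~~%~%~~%+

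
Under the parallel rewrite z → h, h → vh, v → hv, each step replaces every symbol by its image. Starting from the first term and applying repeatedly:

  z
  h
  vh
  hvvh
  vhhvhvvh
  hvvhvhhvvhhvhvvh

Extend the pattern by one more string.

vhhvhvvhhvvhvhhvhvvhvhhvvhhvhvvh

Applying the rule to each of the 16 symbols of hvvhvhhvvhhvhvvh gives the pieces vh hv hv vh hv vh vh hv hv vh vh hv vh hv hv vh, which concatenate to the answer.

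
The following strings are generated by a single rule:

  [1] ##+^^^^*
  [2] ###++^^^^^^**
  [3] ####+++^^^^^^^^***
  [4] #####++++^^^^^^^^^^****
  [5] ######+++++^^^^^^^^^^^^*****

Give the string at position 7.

########+++++++^^^^^^^^^^^^^^^^*******

Reading off run lengths: # runs 2, 3, 4, 5, 6; + runs 1, 2, 3, 4, 5; ^ runs 4, 6, 8, 10, 12; * runs 1, 2, 3, 4, 5 — each is linear in n (n = 1, 2, …).
For term 7, n = 7, so the run lengths are 8, 7, 16, 7.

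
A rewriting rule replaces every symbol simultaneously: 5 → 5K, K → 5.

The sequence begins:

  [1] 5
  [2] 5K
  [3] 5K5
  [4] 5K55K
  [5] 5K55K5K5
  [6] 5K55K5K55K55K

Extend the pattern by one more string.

Replace each of the 13 characters of 5K55K5K55K55K in place — 5K 5 5K 5K 5 5K 5 5K 5K 5 5K 5K 5 — and concatenate.

5K55K5K55K55K5K55K5K5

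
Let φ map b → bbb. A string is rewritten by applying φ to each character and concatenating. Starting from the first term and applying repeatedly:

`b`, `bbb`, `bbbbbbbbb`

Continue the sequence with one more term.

Rewriting each symbol of bbbbbbbbb: b→bbb, b→bbb, b→bbb, b→bbb, b→bbb, b→bbb, b→bbb, b→bbb, b→bbb, which concatenates to bbb bbb bbb bbb bbb bbb bbb bbb bbb.

bbbbbbbbbbbbbbbbbbbbbbbbbbb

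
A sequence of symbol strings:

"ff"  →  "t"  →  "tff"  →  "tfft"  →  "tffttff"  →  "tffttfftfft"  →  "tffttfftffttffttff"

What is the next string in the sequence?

tffttfftffttffttfftffttfftfft

This is a Fibonacci-style word recurrence s(k) = s(k−1)·s(k−2): e.g. t·ff = tff.
The next term joins tffttfftffttffttff and tffttfftfft.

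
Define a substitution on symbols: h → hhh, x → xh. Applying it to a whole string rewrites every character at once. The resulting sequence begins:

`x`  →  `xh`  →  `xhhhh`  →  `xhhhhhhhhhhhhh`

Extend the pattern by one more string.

Applying the rule to each of the 14 symbols of xhhhhhhhhhhhhh gives the pieces xh hhh hhh hhh hhh hhh hhh hhh hhh hhh hhh hhh hhh hhh, which concatenate to the answer.

xhhhhhhhhhhhhhhhhhhhhhhhhhhhhhhhhhhhhhhhh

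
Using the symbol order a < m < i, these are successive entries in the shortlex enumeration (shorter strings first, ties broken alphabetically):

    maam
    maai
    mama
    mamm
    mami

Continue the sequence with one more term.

maia

The successor of mami increments the rightmost position that isn't already i and resets every position after it to a.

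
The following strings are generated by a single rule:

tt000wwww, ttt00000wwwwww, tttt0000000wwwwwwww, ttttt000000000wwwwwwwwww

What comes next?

Each string has the form t^{n+1} 0^{2n+1} w^{2n+2} (n = 1, 2, …).
For the next term, n = 5, so the run lengths are 6, 11, 12.

tttttt00000000000wwwwwwwwwwww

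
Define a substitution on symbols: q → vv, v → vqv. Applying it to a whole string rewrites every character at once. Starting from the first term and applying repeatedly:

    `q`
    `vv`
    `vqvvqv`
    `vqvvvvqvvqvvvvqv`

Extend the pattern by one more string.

Replace each of the 16 characters of vqvvvvqvvqvvvvqv in place — vqv vv vqv vqv vqv vqv vv vqv vqv vv vqv vqv vqv vqv vv vqv — and concatenate.

vqvvvvqvvqvvqvvqvvvvqvvqvvvvqvvqvvqvvqvvvvqv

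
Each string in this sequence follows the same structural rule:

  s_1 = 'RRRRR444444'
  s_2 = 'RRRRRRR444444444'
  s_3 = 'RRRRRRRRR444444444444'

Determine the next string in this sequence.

RRRRRRRRRRR444444444444444

Each string has the form R^{2n+1} 4^{3n}, where the shown terms are n = 2, 3, 4.
For the next term, n = 5, so the run lengths are 11, 15.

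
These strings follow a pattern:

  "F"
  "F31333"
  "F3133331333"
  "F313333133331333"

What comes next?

The strings grow by a fixed suffix 31333 each time.
Applying this once more to F313333133331333:

F31333313333133331333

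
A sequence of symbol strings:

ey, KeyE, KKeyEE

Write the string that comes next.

Each term wraps the previous one in K on the left and E on the right.
So the next term is K·KKeyEE·E.

KKKeyEEE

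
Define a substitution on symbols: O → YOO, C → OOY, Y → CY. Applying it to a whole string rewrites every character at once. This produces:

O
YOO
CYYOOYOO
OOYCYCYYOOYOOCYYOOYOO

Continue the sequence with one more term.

φ(OOYCYCYYOOYOOCYYOOYOO) expands symbol-by-symbol to YOO YOO CY OOY CY OOY CY CY YOO YOO CY YOO YOO OOY CY CY YOO YOO CY YOO YOO; joining the 21 pieces gives the next term.

YOOYOOCYOOYCYOOYCYCYYOOYOOCYYOOYOOOOYCYCYYOOYOOCYYOOYOO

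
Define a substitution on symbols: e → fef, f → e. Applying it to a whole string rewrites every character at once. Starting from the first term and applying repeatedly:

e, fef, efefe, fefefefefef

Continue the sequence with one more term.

efefefefefefefefefefe

Apply φ to fefefefefef symbol by symbol: f→e, e→fef, f→e, e→fef, f→e, e→fef, f→e, e→fef, f→e, e→fef, f→e; joined: e fef e fef e fef e fef e fef e.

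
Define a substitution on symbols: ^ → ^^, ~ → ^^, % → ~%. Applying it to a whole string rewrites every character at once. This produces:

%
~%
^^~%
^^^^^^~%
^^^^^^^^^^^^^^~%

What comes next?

^^^^^^^^^^^^^^^^^^^^^^^^^^^^^^~%

Replace each of the 16 characters of ^^^^^^^^^^^^^^~% in place — ^^ ^^ ^^ ^^ ^^ ^^ ^^ ^^ ^^ ^^ ^^ ^^ ^^ ^^ ^^ ~% — and concatenate.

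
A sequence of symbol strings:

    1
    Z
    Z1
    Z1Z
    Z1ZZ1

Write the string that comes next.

Each term (from the third on) is the previous term followed by the one before it: term 3 = Z·1 = Z1.
The next term joins Z1ZZ1 and Z1Z.

Z1ZZ1Z1Z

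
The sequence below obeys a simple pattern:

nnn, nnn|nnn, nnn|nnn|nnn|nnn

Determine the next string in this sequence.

Every step duplicates the string with '|' between the halves.
One more doubling of nnn|nnn|nnn|nnn gives the answer.

nnn|nnn|nnn|nnn|nnn|nnn|nnn|nnn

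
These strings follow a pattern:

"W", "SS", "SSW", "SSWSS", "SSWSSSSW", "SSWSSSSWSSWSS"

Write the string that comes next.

This is a Fibonacci-style word recurrence s(k) = s(k−1)·s(k−2): e.g. SS·W = SSW.
Continuing: SSWSSSSWSSWSS · SSWSSSSW gives term 7.

SSWSSSSWSSWSSSSWSSSSW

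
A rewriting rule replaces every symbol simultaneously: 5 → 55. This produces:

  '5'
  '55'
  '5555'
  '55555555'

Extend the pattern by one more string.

5555555555555555

Expanding 55555555: 5→55, 5→55, 5→55, 5→55, 5→55, 5→55, 5→55, 5→55. Concatenated: 55 55 55 55 55 55 55 55.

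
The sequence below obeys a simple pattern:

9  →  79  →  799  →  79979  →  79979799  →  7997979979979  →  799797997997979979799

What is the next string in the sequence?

7997979979979799797997997979979979

This is a Fibonacci-style word recurrence s(k) = s(k−1)·s(k−2): e.g. 79·9 = 799.
So term 8 is 799797997997979979799·7997979979979.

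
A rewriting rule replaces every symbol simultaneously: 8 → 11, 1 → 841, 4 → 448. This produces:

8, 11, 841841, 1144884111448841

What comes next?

Rewriting the 16 symbols of 1144884111448841 one by one yields 841 841 448 448 11 11 448 841 841 841 448 448 11 11 448 841; concatenated:

84184144844811114488418418414484481111448841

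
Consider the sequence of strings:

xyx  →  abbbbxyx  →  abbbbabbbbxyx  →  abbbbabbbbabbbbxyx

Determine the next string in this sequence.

The strings grow by a fixed prefix abbbb each time.
Applying this once more to abbbbabbbbabbbbxyx:

abbbbabbbbabbbbabbbbxyx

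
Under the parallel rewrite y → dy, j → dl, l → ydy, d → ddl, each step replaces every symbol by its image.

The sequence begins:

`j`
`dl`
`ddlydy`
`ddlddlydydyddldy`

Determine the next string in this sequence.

ddlddlydyddlddlydydyddldyddldyddlddlydyddldy

Applying the rule to each of the 16 symbols of ddlddlydydyddldy gives the pieces ddl ddl ydy ddl ddl ydy dy ddl dy ddl dy ddl ddl ydy ddl dy, which concatenate to the answer.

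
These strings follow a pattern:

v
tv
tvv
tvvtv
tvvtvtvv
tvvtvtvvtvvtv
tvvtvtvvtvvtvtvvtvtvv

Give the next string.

tvvtvtvvtvvtvtvvtvtvvtvvtvtvvtvvtv

Each term (from the third on) is the previous term followed by the one before it: term 3 = tv·v = tvv.
So term 8 is tvvtvtvvtvvtvtvvtvtvv·tvvtvtvvtvvtv.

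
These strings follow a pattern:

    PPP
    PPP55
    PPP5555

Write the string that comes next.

PPP555555

Each term is the previous one with 55 appended.
So the next term is PPP5555·55.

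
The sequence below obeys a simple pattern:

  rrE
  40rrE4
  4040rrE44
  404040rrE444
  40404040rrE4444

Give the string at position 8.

40404040404040rrE4444444

s(k+1) = 40·s(k)·4, so each term gains 40 as a prefix and 4 as a suffix.
From 40404040rrE4444, 3 further steps: 40404040rrE4444 → 4040404040rrE44444 → 404040404040rrE444444 → (answer).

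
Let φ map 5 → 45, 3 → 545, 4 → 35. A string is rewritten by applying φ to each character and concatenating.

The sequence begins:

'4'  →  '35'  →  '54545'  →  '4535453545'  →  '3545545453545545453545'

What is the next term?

φ(3545545453545545453545) expands symbol-by-symbol to 545 45 35 45 45 35 45 35 45 545 45 35 45 45 35 45 35 45 545 45 35 45; joining the 22 pieces gives the next term.

54545354545354535455454535454535453545545453545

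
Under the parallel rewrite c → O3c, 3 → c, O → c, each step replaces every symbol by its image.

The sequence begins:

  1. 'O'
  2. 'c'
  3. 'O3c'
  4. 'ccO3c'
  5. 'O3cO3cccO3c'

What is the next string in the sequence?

Apply φ to O3cO3cccO3c symbol by symbol: O→c, 3→c, c→O3c, O→c, 3→c, c→O3c, c→O3c, c→O3c, O→c, 3→c, c→O3c; joined: c c O3c c c O3c O3c O3c c c O3c.

ccO3cccO3cO3cO3cccO3c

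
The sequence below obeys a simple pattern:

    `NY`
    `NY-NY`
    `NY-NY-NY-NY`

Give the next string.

Each string is two copies of the previous one joined by '-'.
Doubling NY-NY-NY-NY with '-' between the halves:

NY-NY-NY-NY-NY-NY-NY-NY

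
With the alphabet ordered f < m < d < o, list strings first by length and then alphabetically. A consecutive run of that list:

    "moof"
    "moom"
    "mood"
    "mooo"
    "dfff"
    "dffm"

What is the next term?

Find the rightmost character of dffm below o, bump it to the next letter, and reset everything to its right to f.

dffd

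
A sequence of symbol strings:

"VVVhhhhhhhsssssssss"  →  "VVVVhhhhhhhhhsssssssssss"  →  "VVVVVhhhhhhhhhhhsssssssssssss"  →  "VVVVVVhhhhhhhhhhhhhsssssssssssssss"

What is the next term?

VVVVVVVhhhhhhhhhhhhhhhsssssssssssssssss

The n-th term is n V's then 2n+1 h's then 2n+3 s's, where the shown terms are n = 3, 4, 5, 6.
For the next term, n = 7, so the run lengths are 7, 15, 17.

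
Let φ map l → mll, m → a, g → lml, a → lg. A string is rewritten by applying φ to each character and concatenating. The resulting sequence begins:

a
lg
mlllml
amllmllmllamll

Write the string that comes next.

Applying the rule to each of the 14 symbols of amllmllmllamll gives the pieces lg a mll mll a mll mll a mll mll lg a mll mll, which concatenate to the answer.

lgamllmllamllmllamllmlllgamllmll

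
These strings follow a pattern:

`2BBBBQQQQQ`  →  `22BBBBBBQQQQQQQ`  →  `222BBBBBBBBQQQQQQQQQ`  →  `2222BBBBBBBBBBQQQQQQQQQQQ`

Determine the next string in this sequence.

22222BBBBBBBBBBBBQQQQQQQQQQQQQ

Term n consists of n-1 2's, followed by 2n B's, followed by 2n+1 Q's, where the shown terms are n = 2, 3, 4, 5.
For the next term, n = 6, so the run lengths are 5, 12, 13.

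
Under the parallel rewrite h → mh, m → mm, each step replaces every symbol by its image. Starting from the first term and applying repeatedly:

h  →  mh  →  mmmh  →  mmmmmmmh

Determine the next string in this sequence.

mmmmmmmmmmmmmmmh

Apply φ to mmmmmmmh symbol by symbol: m→mm, m→mm, m→mm, m→mm, m→mm, m→mm, m→mm, h→mh; joined: mm mm mm mm mm mm mm mh.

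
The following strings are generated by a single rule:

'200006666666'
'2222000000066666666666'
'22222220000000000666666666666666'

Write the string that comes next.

Term n consists of 3n-2 2's, followed by 3n+1 0's, followed by 4n+3 6's (n = 1, 2, …).
At n = 4 the blocks have lengths 10, 13, 19.

222222222200000000000006666666666666666666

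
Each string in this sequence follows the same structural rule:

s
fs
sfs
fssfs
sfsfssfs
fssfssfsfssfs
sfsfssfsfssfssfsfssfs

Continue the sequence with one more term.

This is a Fibonacci-style word recurrence s(k) = s(k−2)·s(k−1): e.g. s·fs = sfs.
The next term joins fssfssfsfssfs and sfsfssfsfssfssfsfssfs.

fssfssfsfssfssfsfssfsfssfssfsfssfs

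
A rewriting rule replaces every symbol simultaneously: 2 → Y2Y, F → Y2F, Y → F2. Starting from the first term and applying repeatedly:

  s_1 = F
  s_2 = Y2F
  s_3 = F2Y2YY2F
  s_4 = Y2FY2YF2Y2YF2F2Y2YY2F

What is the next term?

Rewriting the 21 symbols of Y2FY2YF2Y2YF2F2Y2YY2F one by one yields F2 Y2Y Y2F F2 Y2Y F2 Y2F Y2Y F2 Y2Y F2 Y2F Y2Y Y2F Y2Y F2 Y2Y F2 F2 Y2Y Y2F; concatenated:

F2Y2YY2FF2Y2YF2Y2FY2YF2Y2YF2Y2FY2YY2FY2YF2Y2YF2F2Y2YY2F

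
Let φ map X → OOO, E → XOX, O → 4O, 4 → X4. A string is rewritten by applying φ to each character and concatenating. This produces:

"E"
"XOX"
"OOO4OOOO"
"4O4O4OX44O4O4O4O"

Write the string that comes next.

Rewriting the 16 symbols of 4O4O4OX44O4O4O4O one by one yields X4 4O X4 4O X4 4O OOO X4 X4 4O X4 4O X4 4O X4 4O; concatenated:

X44OX44OX44OOOOX4X44OX44OX44OX44O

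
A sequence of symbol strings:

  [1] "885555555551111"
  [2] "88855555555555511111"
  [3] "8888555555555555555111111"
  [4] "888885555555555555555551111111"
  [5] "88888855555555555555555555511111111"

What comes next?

The n-th term is n 8's then 3n+3 5's then n+2 1's, where the shown terms are n = 2, 3, 4, 5, 6.
Setting n = 7 gives 7, 24, 9 characters in each block.

8888888555555555555555555555555111111111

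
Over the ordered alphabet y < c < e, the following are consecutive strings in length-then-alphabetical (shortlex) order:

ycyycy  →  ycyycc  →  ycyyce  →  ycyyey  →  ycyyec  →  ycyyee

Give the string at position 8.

ycycyc

Stepping forward 2 times from ycyyee: ycyyee → ycycyy, then the target.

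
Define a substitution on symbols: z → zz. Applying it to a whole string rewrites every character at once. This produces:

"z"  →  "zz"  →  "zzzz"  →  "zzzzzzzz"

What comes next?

zzzzzzzzzzzzzzzz

Expanding zzzzzzzz: z→zz, z→zz, z→zz, z→zz, z→zz, z→zz, z→zz, z→zz. Concatenated: zz zz zz zz zz zz zz zz.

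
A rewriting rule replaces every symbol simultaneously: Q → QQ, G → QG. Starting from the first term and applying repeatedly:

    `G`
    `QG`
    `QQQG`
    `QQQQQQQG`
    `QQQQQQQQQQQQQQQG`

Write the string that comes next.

Replace each of the 16 characters of QQQQQQQQQQQQQQQG in place — QQ QQ QQ QQ QQ QQ QQ QQ QQ QQ QQ QQ QQ QQ QQ QG — and concatenate.

QQQQQQQQQQQQQQQQQQQQQQQQQQQQQQQG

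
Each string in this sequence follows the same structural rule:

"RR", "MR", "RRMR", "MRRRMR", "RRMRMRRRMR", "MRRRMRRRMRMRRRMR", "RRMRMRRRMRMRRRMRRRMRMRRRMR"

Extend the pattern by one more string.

Each term (from the third on) is the two preceding terms concatenated in order: term 3 = RR·MR = RRMR.
So term 8 is MRRRMRRRMRMRRRMR·RRMRMRRRMRMRRRMRRRMRMRRRMR.

MRRRMRRRMRMRRRMRRRMRMRRRMRMRRRMRRRMRMRRRMR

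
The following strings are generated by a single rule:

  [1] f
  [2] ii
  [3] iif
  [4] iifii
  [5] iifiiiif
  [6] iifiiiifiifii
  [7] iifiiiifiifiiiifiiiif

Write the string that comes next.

This is a Fibonacci-style word recurrence s(k) = s(k−1)·s(k−2): e.g. ii·f = iif.
The next term joins iifiiiifiifiiiifiiiif and iifiiiifiifii.

iifiiiifiifiiiifiiiifiifiiiifiifii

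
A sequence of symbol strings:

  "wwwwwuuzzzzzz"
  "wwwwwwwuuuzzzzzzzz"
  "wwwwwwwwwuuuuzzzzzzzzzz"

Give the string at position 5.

wwwwwwwwwwwwwuuuuuuzzzzzzzzzzzzzz

Each string has the form w^{2n-1} u^{n-1} z^{2n}, where the shown terms are n = 3, 4, 5.
At n = 7 the blocks have lengths 13, 6, 14.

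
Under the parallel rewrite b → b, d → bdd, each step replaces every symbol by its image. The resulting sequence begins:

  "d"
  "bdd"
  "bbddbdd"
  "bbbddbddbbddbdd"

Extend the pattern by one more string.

Rewriting the 15 symbols of bbbddbddbbddbdd one by one yields b b b bdd bdd b bdd bdd b b bdd bdd b bdd bdd; concatenated:

bbbbddbddbbddbddbbbddbddbbddbdd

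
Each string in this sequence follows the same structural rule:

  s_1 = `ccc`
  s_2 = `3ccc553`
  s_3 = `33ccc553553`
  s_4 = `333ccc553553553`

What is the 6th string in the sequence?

s(k+1) = 3·s(k)·553, so each term gains 3 as a prefix and 553 as a suffix.
From 333ccc553553553, 2 further steps: 333ccc553553553 → 3333ccc553553553553 → (answer).

33333ccc553553553553553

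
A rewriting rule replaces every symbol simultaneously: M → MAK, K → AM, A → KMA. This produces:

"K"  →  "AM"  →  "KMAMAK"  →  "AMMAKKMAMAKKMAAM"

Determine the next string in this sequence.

Rewriting the 16 symbols of AMMAKKMAMAKKMAAM one by one yields KMA MAK MAK KMA AM AM MAK KMA MAK KMA AM AM MAK KMA KMA MAK; concatenated:

KMAMAKMAKKMAAMAMMAKKMAMAKKMAAMAMMAKKMAKMAMAK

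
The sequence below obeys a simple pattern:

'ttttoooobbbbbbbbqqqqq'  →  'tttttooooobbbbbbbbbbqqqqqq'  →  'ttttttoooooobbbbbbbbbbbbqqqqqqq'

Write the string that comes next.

tttttttooooooobbbbbbbbbbbbbbqqqqqqqq

Term n consists of n+1 t's, followed by n+1 o's, followed by 2n+2 b's, followed by n+2 q's, where the shown terms are n = 3, 4, 5.
At n = 6 the blocks have lengths 7, 7, 14, 8.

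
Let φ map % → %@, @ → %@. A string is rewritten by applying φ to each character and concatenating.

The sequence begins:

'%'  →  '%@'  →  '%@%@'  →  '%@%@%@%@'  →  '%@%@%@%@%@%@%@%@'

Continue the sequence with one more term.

%@%@%@%@%@%@%@%@%@%@%@%@%@%@%@%@

Replace each of the 16 characters of %@%@%@%@%@%@%@%@ in place — %@ %@ %@ %@ %@ %@ %@ %@ %@ %@ %@ %@ %@ %@ %@ %@ — and concatenate.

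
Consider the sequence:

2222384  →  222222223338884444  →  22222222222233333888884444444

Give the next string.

Reading off run lengths: 2 runs 4, 8, 12; 3 runs 1, 3, 5; 8 runs 1, 3, 5; 4 runs 1, 4, 7 — each is linear in n (n = 1, 2, …).
At n = 4 the blocks have lengths 16, 7, 7, 10.

2222222222222222333333388888884444444444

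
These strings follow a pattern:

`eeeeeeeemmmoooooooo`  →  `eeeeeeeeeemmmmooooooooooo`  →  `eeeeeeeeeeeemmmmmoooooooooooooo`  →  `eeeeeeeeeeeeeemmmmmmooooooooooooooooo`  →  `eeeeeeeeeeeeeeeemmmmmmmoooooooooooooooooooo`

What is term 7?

eeeeeeeeeeeeeeeeeeeemmmmmmmmmoooooooooooooooooooooooooo

Reading off run lengths: e runs 8, 10, 12, 14, 16; m runs 3, 4, 5, 6, 7; o runs 8, 11, 14, 17, 20 — each is linear in n, where the shown terms are n = 3, 4, 5, 6, 7.
At n = 9 the blocks have lengths 20, 9, 26.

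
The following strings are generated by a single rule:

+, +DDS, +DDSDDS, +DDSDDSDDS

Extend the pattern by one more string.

The strings grow by a fixed suffix DDS each time.
So the next term is +DDSDDSDDS·DDS.

+DDSDDSDDSDDS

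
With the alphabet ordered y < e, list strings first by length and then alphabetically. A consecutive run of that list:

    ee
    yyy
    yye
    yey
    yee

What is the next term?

Treat yee as a base-2 numeral over the given alphabet and add one, carrying through any trailing e's.

eyy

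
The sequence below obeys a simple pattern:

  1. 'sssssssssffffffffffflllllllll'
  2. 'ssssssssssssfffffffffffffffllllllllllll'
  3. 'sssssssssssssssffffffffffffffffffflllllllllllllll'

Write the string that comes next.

The n-th term is 3n+3 s's then 4n+3 f's then 3n+3 l's, where the shown terms are n = 2, 3, 4.
Setting n = 5 gives 18, 23, 18 characters in each block.

ssssssssssssssssssfffffffffffffffffffffffllllllllllllllllll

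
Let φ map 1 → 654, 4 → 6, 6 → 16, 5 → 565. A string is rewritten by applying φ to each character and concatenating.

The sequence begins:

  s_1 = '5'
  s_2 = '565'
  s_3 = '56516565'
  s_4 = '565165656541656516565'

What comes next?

Applying the rule to each of the 21 symbols of 565165656541656516565 gives the pieces 565 16 565 654 16 565 16 565 16 565 6 654 16 565 16 565 654 16 565 16 565, which concatenate to the answer.

56516565654165651656516565665416565165656541656516565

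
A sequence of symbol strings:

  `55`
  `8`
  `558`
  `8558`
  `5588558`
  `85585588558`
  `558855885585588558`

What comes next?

85585588558558855885585588558

From term 3 onward, concatenate the second-to-last term with the last: 55·8 = 558, 8·558 = 8558, …
The next term joins 85585588558 and 558855885585588558.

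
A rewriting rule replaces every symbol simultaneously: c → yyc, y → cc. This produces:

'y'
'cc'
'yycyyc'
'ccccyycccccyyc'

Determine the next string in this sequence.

Replace each of the 14 characters of ccccyycccccyyc in place — yyc yyc yyc yyc cc cc yyc yyc yyc yyc yyc cc cc yyc — and concatenate.

yycyycyycyycccccyycyycyycyycyycccccyyc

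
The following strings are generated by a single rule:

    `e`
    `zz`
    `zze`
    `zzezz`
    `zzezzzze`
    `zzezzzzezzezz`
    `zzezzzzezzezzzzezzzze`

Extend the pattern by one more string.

This is a Fibonacci-style word recurrence s(k) = s(k−1)·s(k−2): e.g. zz·e = zze.
So term 8 is zzezzzzezzezzzzezzzze·zzezzzzezzezz.

zzezzzzezzezzzzezzzzezzezzzzezzezz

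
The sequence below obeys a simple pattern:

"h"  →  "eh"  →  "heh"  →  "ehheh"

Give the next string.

Each term (from the third on) is the two preceding terms concatenated in order: term 3 = h·eh = heh.
The next term joins heh and ehheh.

hehehheh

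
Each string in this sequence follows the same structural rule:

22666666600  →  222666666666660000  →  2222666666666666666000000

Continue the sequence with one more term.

22222666666666666666666600000000

Term n consists of n+1 2's, followed by 4n+3 6's, followed by 2n 0's (n = 1, 2, …).
Setting n = 4 gives 5, 19, 8 characters in each block.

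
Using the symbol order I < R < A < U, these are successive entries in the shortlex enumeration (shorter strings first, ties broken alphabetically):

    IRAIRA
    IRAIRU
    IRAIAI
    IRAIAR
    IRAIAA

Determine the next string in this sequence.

Find the rightmost character of IRAIAA below U, bump it to the next letter, and reset everything to its right to I.

IRAIAU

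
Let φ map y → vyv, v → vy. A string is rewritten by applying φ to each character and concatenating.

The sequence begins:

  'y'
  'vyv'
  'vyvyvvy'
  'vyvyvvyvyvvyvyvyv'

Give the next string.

φ(vyvyvvyvyvvyvyvyv) expands symbol-by-symbol to vy vyv vy vyv vy vy vyv vy vyv vy vy vyv vy vyv vy vyv vy; joining the 17 pieces gives the next term.

vyvyvvyvyvvyvyvyvvyvyvvyvyvyvvyvyvvyvyvvy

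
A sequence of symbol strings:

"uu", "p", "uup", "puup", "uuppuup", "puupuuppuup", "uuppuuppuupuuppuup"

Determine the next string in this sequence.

From term 3 onward, concatenate the second-to-last term with the last: uu·p = uup, p·uup = puup, …
Continuing: puupuuppuup · uuppuuppuupuuppuup gives term 8.

puupuuppuupuuppuuppuupuuppuup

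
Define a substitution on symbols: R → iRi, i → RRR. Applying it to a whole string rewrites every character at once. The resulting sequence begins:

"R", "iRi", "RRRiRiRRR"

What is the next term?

Apply φ to RRRiRiRRR symbol by symbol: R→iRi, R→iRi, R→iRi, i→RRR, R→iRi, i→RRR, R→iRi, R→iRi, R→iRi; joined: iRi iRi iRi RRR iRi RRR iRi iRi iRi.

iRiiRiiRiRRRiRiRRRiRiiRiiRi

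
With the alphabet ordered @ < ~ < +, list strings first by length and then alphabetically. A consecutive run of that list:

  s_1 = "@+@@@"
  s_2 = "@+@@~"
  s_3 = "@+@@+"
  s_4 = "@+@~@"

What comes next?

@+@~~

The successor of @+@~@ increments the rightmost position that isn't already + and resets every position after it to @.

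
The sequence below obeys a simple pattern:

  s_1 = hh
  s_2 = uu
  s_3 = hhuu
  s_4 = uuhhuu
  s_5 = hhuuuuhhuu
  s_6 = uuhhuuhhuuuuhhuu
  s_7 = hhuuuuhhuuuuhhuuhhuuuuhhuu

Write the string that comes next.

uuhhuuhhuuuuhhuuhhuuuuhhuuuuhhuuhhuuuuhhuu

Each term (from the third on) is the two preceding terms concatenated in order: term 3 = hh·uu = hhuu.
Continuing: uuhhuuhhuuuuhhuu · hhuuuuhhuuuuhhuuhhuuuuhhuu gives term 8.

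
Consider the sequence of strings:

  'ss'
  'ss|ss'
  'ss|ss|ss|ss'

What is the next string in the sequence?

Every step duplicates the string with '|' between the halves.
Doubling ss|ss|ss|ss with '|' between the halves:

ss|ss|ss|ss|ss|ss|ss|ss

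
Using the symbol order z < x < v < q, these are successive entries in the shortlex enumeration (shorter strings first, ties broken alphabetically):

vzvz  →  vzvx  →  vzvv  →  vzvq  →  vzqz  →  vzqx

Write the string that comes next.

vzqv

Find the rightmost character of vzqx below q, bump it to the next letter, and reset everything to its right to z.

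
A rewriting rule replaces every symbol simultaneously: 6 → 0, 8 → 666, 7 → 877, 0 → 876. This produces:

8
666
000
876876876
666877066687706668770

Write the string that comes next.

φ(666877066687706668770) expands symbol-by-symbol to 0 0 0 666 877 877 876 0 0 0 666 877 877 876 0 0 0 666 877 877 876; joining the 21 pieces gives the next term.

000666877877876000666877877876000666877877876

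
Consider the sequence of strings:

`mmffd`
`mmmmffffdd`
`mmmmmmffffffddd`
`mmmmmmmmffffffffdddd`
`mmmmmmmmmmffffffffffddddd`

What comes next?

mmmmmmmmmmmmffffffffffffdddddd

The n-th term is 2n m's then 2n f's then n d's (n = 1, 2, …).
At n = 6 the blocks have lengths 12, 12, 6.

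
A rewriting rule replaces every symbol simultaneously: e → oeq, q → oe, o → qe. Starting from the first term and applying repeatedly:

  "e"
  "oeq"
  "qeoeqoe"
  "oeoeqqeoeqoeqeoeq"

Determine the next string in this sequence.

Rewriting the 17 symbols of oeoeqqeoeqoeqeoeq one by one yields qe oeq qe oeq oe oe oeq qe oeq oe qe oeq oe oeq qe oeq oe; concatenated:

qeoeqqeoeqoeoeoeqqeoeqoeqeoeqoeoeqqeoeqoe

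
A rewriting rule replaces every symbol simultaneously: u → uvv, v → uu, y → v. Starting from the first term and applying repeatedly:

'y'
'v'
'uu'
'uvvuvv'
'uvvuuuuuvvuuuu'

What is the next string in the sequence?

Replace each of the 14 characters of uvvuuuuuvvuuuu in place — uvv uu uu uvv uvv uvv uvv uvv uu uu uvv uvv uvv uvv — and concatenate.

uvvuuuuuvvuvvuvvuvvuvvuuuuuvvuvvuvvuvv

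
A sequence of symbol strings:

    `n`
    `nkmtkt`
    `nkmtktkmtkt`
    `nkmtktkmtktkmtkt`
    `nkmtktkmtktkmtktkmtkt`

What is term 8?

The strings grow by a fixed suffix kmtkt each time.
From nkmtktkmtktkmtktkmtkt, 3 further steps: nkmtktkmtktkmtktkmtkt → nkmtktkmtktkmtktkmtktkmtkt → nkmtktkmtktkmtktkmtktkmtktkmtkt → (answer).

nkmtktkmtktkmtktkmtktkmtktkmtktkmtkt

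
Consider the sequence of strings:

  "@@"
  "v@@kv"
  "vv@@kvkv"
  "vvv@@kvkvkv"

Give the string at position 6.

s(k+1) = v·s(k)·kv, so each term gains v as a prefix and kv as a suffix.
From vvv@@kvkvkv, 2 further steps: vvv@@kvkvkv → vvvv@@kvkvkvkv → (answer).

vvvvv@@kvkvkvkvkv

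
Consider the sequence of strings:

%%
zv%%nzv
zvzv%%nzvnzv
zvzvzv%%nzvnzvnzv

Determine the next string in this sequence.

zvzvzvzv%%nzvnzvnzvnzv

Every step adds zv to the front and nzv to the end of the previous string.
So the next term is zv·zvzvzv%%nzvnzvnzv·nzv.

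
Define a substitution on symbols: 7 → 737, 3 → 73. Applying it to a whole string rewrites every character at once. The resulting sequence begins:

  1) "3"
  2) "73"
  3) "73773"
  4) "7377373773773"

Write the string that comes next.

7377373773773737737377377373773773

φ(7377373773773) expands symbol-by-symbol to 737 73 737 737 73 737 73 737 737 73 737 737 73; joining the 13 pieces gives the next term.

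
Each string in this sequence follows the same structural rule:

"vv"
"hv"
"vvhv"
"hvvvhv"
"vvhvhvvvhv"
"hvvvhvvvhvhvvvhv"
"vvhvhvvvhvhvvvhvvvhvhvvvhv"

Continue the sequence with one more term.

From term 3 onward, concatenate the second-to-last term with the last: vv·hv = vvhv, hv·vvhv = hvvvhv, …
The next term joins hvvvhvvvhvhvvvhv and vvhvhvvvhvhvvvhvvvhvhvvvhv.

hvvvhvvvhvhvvvhvvvhvhvvvhvhvvvhvvvhvhvvvhv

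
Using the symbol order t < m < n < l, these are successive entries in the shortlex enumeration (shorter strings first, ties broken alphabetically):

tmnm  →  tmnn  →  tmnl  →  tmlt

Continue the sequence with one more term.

tmlm

The successor of tmlt increments the rightmost position that isn't already l and resets every position after it to t.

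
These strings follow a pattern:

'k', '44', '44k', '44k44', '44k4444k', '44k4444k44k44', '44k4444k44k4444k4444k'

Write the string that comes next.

Each term (from the third on) is the previous term followed by the one before it: term 3 = 44·k = 44k.
The next term joins 44k4444k44k4444k4444k and 44k4444k44k44.

44k4444k44k4444k4444k44k4444k44k44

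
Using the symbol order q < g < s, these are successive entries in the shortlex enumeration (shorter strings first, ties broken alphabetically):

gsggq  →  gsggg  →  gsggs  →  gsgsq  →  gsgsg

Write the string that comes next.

gsgss

Find the rightmost character of gsgsg below s, bump it to the next letter, and reset everything to its right to q.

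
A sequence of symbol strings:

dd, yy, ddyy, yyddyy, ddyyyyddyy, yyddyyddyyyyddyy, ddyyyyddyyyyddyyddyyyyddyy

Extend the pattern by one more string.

From term 3 onward, concatenate the second-to-last term with the last: dd·yy = ddyy, yy·ddyy = yyddyy, …
Continuing: yyddyyddyyyyddyy · ddyyyyddyyyyddyyddyyyyddyy gives term 8.

yyddyyddyyyyddyyddyyyyddyyyyddyyddyyyyddyy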